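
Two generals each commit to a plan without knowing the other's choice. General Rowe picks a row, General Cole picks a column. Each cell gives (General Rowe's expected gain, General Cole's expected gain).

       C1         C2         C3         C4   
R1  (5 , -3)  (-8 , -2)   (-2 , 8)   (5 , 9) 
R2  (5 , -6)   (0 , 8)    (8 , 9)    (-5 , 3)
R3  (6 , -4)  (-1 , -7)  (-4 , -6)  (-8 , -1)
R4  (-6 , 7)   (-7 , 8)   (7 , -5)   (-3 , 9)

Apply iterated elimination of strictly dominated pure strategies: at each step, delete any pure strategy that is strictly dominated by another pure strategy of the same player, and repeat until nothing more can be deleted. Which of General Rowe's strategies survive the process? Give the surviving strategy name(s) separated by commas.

Column C1 is eliminated: C4 beats it against every remaining row (R1: 9>-3, R2: 3>-6, R3: -1>-4, R4: 9>7).
General Rowe's strategy R3 is strictly dominated by R2 (C2: 0>-1, C3: 8>-4, C4: -5>-8) and is removed.
Among the remaining strategies, none is strictly dominated by another pure strategy of the same player, so the elimination stops.
Surviving strategies — General Rowe: {R1, R2, R4}; General Cole: {C2, C3, C4}.

R1, R2, R4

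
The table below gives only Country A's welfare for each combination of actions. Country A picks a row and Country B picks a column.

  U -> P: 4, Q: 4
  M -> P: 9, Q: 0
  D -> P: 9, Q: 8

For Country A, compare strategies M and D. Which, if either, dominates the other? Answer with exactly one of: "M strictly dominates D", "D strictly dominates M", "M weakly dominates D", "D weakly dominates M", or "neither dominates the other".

D weakly dominates M

M's payoffs vs D's, by Country B's action — P: 9=9, Q: 0<8.
D is at least as good everywhere and strictly better somewhere (tied at P), so D weakly dominates M.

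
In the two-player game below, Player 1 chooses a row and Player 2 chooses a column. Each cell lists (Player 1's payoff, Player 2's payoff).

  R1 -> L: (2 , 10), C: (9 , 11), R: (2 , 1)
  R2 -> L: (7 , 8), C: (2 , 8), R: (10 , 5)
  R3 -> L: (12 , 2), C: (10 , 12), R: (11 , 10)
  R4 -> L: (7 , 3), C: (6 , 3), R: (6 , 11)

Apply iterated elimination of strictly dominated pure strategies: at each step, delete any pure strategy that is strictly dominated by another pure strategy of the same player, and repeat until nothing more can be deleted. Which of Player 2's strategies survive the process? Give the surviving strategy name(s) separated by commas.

Player 1's strategy R1 is strictly dominated by R3 (L: 12>2, C: 10>9, R: 11>2) and is removed.
Player 1's strategy R2 is strictly dominated by R3 (L: 12>7, C: 10>2, R: 11>10) and is removed.
For Player 1, R3 strictly dominates R4 on the remaining columns (L: 12>7, C: 10>6, R: 11>6); eliminate R4.
Player 2's strategy L is strictly dominated by C (R3: 12>2) and is removed.
For Player 2, C strictly dominates R on the remaining rows (R3: 12>10); eliminate R.
Among the remaining strategies, none is strictly dominated by another pure strategy of the same player, so the elimination stops.
Surviving strategies — Player 1: {R3}; Player 2: {C}.

C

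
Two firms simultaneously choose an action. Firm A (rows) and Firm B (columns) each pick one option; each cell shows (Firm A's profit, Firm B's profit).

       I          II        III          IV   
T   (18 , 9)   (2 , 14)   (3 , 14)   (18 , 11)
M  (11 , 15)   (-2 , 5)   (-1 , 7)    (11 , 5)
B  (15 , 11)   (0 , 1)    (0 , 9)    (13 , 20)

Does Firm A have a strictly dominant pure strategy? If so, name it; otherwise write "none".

T

T vs M: I: 18>11, II: 2>-2, III: 3>-1, IV: 18>11.
T vs B: I: 18>15, II: 2>0, III: 3>0, IV: 18>13.
T strictly beats every other strategy against every opponent action, so it is strictly dominant.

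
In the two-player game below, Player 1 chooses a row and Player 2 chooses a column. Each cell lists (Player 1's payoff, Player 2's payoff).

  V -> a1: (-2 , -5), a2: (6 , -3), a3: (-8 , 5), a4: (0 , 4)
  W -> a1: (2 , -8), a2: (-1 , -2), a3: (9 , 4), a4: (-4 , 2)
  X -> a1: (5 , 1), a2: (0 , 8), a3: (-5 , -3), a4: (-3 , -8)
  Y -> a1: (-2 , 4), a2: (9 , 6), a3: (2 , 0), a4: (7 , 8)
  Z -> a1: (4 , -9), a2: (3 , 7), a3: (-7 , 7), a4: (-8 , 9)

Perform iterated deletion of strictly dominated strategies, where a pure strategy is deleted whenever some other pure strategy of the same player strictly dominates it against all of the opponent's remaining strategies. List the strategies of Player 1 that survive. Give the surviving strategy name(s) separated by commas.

For Player 2, a2 strictly dominates a1 on the remaining rows (V: -3>-5, W: -2>-8, X: 8>1, Y: 6>4, Z: 7>-9); eliminate a1.
Row V is eliminated: Y beats it against every remaining column (a2: 9>6, a3: 2>-8, a4: 7>0).
Player 1's strategy X is strictly dominated by Y (a2: 9>0, a3: 2>-5, a4: 7>-3) and is removed.
Row Z is eliminated: Y beats it against every remaining column (a2: 9>3, a3: 2>-7, a4: 7>-8).
For Player 2, a4 strictly dominates a2 on the remaining rows (W: 2>-2, Y: 8>6); eliminate a2.
Among the remaining strategies, none is strictly dominated by another pure strategy of the same player, so the elimination stops.
Surviving strategies — Player 1: {W, Y}; Player 2: {a3, a4}.

W, Y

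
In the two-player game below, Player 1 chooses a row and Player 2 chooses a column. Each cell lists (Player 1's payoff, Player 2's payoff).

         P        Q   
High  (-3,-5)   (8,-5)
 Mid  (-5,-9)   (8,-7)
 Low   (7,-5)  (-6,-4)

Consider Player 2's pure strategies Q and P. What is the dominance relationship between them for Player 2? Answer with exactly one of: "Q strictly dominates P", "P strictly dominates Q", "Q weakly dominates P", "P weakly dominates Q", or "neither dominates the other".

Compare Q to P across each choice by Player 1: High: -5=-5, Mid: -7>-9, Low: -4>-5.
Q is at least as good everywhere and strictly better somewhere (tied only at High), so Q weakly but not strictly dominates P.

Q weakly dominates P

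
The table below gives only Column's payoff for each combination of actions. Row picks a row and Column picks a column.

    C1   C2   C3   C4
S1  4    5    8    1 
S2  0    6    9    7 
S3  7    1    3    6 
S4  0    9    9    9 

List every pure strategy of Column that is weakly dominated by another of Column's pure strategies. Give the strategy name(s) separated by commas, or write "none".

C2

C1 is not dominated — it holds its own against C2 at S3 (7>1); C3 at S3 (7>3); C4 at S1 (4>1).
C2 is weakly dominated by C3 (S1: 8>5, S2: 9>6, S3: 3>1, S4: 9=9).
C3 is not dominated — it holds its own against C1 at S1 (8>4); C2 at S1 (8>5); C4 at S1 (8>1).
C4 is not dominated — it holds its own against C1 at S2 (7>0); C2 at S2 (7>6); C3 at S3 (6>3).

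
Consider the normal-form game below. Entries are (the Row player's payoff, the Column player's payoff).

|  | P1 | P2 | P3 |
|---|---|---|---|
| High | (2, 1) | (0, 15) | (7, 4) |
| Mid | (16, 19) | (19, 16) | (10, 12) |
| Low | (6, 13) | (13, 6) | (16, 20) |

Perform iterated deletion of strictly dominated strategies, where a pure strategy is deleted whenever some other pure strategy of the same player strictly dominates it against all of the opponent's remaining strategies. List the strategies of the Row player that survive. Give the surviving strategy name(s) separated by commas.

Mid, Low

The Row player's strategy High is strictly dominated by Mid (P1: 16>2, P2: 19>0, P3: 10>7) and is removed.
Column P2 is eliminated: P1 beats it against every remaining row (Mid: 19>16, Low: 13>6).
Among the remaining strategies, none is strictly dominated by another pure strategy of the same player, so the elimination stops.
Surviving strategies — the Row player: {Mid, Low}; the Column player: {P1, P3}.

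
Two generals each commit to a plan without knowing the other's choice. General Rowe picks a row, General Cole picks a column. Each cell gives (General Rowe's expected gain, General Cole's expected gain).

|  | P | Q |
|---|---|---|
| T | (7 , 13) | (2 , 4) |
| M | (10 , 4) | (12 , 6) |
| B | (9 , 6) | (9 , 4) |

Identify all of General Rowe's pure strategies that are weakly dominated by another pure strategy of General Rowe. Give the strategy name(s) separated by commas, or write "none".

T, B

T is weakly dominated by M (P: 10>7, Q: 12>2).
Nothing dominates M: T at P (10>7); B at P (10>9).
B: dominated, since M does at least as well everywhere (P: 10>9, Q: 12>9).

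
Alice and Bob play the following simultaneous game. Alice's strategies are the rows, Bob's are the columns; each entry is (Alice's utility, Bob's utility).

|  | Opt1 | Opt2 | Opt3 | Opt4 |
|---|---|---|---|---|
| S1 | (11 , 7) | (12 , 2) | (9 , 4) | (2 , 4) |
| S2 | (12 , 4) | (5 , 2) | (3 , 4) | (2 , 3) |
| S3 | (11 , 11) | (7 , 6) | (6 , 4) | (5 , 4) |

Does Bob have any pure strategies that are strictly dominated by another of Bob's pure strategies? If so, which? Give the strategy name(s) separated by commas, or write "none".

Opt2, Opt4

Nothing dominates Opt1: Opt2 at S1 (7>2); Opt3 at S1 (7>4); Opt4 at S1 (7>4).
Opt2: dominated, since Opt1 does at least as well everywhere (S1: 7>2, S2: 4>2, S3: 11>6).
Opt3: no other strategy beats it everywhere (Opt1 at S2 (4=4); Opt2 at S1 (4>2); Opt4 at S1 (4=4)).
Opt1 strictly dominates Opt4 — S1: 7>4, S2: 4>3, S3: 11>4.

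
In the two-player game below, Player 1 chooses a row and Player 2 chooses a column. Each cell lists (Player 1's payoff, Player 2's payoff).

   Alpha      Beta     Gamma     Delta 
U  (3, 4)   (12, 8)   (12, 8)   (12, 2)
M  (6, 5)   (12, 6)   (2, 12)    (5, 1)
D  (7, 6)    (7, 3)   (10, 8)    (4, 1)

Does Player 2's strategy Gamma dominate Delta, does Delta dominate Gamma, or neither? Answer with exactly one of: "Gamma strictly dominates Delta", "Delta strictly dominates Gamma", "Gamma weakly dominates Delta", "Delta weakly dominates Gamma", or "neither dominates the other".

Gamma strictly dominates Delta

Compare Gamma to Delta across each opponent action: U: 8>2, M: 12>1, D: 8>1.
Every comparison favours Gamma, so Gamma strictly dominates Delta.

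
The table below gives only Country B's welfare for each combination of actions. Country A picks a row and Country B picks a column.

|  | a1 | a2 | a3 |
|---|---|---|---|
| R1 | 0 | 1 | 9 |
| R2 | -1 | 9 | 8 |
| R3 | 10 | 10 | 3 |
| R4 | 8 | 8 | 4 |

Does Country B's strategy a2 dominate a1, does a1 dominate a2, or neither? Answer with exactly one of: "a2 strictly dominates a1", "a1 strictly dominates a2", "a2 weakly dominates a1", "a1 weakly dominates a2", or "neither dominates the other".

Compare a2 to a1 across each opponent action: R1: 1>0, R2: 9>-1, R3: 10=10, R4: 8=8.
a2 is at least as good everywhere and strictly better somewhere (tied only at R3, R4), so a2 weakly but not strictly dominates a1.

a2 weakly dominates a1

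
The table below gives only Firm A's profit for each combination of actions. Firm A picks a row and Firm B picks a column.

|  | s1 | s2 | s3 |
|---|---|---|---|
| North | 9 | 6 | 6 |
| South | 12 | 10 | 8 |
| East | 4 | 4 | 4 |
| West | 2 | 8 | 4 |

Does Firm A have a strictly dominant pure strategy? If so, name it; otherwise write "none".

South

South vs North: s1: 12>9, s2: 10>6, s3: 8>6.
South vs East: s1: 12>4, s2: 10>4, s3: 8>4.
South vs West: s1: 12>2, s2: 10>8, s3: 8>4.
South strictly beats every other strategy against every opponent action, so it is strictly dominant.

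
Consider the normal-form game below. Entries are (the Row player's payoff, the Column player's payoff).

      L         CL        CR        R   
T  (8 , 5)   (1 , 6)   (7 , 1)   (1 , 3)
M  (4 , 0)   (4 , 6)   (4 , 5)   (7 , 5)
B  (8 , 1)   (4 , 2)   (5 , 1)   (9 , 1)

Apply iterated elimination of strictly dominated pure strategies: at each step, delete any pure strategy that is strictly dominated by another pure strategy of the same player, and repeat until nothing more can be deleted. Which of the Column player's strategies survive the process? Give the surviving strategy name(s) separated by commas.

The Column player's strategy L is strictly dominated by CL (T: 6>5, M: 6>0, B: 2>1) and is removed.
For the Column player, CL strictly dominates CR on the remaining rows (T: 6>1, M: 6>5, B: 2>1); eliminate CR.
Row T is eliminated: M beats it against every remaining column (CL: 4>1, R: 7>1).
Column R is eliminated: CL beats it against every remaining row (M: 6>5, B: 2>1).
Among the remaining strategies, none is strictly dominated by another pure strategy of the same player, so the elimination stops.
Surviving strategies — the Row player: {M, B}; the Column player: {CL}.

CL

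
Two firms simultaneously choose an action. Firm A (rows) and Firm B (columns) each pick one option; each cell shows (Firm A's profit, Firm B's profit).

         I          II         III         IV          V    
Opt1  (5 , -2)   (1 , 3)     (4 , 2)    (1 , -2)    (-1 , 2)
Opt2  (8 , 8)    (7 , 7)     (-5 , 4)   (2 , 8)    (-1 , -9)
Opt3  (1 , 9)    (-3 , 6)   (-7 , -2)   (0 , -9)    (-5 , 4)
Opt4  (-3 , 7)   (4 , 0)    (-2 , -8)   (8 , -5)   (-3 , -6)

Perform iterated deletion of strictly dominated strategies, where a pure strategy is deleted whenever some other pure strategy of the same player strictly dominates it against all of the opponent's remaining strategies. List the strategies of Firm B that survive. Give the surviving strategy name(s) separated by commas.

I, IV

Row Opt3 is eliminated: Opt1 beats it against every remaining column (I: 5>1, II: 1>-3, III: 4>-7, IV: 1>0, V: -1>-5).
Column III is eliminated: II beats it against every remaining row (Opt1: 3>2, Opt2: 7>4, Opt4: 0>-8).
Column V is eliminated: II beats it against every remaining row (Opt1: 3>2, Opt2: 7>-9, Opt4: 0>-6).
For Firm A, Opt2 strictly dominates Opt1 on the remaining columns (I: 8>5, II: 7>1, IV: 2>1); eliminate Opt1.
Column II is eliminated: I beats it against every remaining row (Opt2: 8>7, Opt4: 7>0).
Among the remaining strategies, none is strictly dominated by another pure strategy of the same player, so the elimination stops.
Surviving strategies — Firm A: {Opt2, Opt4}; Firm B: {I, IV}.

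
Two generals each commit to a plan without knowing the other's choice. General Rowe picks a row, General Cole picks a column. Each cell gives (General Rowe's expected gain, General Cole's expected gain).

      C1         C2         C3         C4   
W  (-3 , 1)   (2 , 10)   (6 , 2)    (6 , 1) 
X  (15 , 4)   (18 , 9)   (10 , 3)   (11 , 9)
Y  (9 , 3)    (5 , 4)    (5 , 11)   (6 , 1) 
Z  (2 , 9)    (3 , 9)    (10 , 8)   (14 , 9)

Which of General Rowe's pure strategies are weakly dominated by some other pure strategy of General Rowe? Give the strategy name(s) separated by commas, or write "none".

W, Y

W: dominated, since X does at least as well everywhere (C1: 15>-3, C2: 18>2, C3: 10>6, C4: 11>6).
X: no other strategy beats it everywhere (W at C1 (15>-3); Y at C1 (15>9); Z at C1 (15>2)).
Y is weakly dominated by X (C1: 15>9, C2: 18>5, C3: 10>5, C4: 11>6).
Z: no other strategy beats it everywhere (W at C1 (2>-3); X at C4 (14>11); Y at C3 (10>5)).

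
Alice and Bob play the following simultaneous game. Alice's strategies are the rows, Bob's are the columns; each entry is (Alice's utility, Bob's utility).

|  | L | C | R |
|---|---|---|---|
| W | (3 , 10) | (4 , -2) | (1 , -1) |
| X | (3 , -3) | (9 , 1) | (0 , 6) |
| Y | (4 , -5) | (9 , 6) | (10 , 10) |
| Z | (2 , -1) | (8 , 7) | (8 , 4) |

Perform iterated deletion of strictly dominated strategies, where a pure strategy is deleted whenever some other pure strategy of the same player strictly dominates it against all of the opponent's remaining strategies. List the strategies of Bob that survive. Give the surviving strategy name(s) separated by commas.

R

Alice's strategy W is strictly dominated by Y (L: 4>3, C: 9>4, R: 10>1) and is removed.
For Alice, Y strictly dominates Z on the remaining columns (L: 4>2, C: 9>8, R: 10>8); eliminate Z.
For Bob, C strictly dominates L on the remaining rows (X: 1>-3, Y: 6>-5); eliminate L.
Bob's strategy C is strictly dominated by R (X: 6>1, Y: 10>6) and is removed.
For Alice, Y strictly dominates X on the remaining columns (R: 10>0); eliminate X.
Among the remaining strategies, none is strictly dominated by another pure strategy of the same player, so the elimination stops.
Surviving strategies — Alice: {Y}; Bob: {R}.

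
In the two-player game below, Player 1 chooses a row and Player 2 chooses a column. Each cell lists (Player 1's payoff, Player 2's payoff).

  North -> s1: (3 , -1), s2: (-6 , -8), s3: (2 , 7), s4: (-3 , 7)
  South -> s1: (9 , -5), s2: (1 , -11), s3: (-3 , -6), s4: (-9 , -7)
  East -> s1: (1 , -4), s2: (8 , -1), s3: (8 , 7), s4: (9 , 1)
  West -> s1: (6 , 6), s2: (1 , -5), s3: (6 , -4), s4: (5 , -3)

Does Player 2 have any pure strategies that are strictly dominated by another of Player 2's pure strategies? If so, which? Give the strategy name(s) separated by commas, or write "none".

s2

Nothing dominates s1: s2 at North (-1>-8); s3 at South (-5>-6); s4 at South (-5>-7).
s2 is strictly dominated by s3 (North: 7>-8, South: -6>-11, East: 7>-1, West: -4>-5).
Nothing dominates s3: s1 at North (7>-1); s2 at North (7>-8); s4 at North (7=7).
s4 is not dominated — it holds its own against s1 at North (7>-1); s2 at North (7>-8); s3 at North (7=7).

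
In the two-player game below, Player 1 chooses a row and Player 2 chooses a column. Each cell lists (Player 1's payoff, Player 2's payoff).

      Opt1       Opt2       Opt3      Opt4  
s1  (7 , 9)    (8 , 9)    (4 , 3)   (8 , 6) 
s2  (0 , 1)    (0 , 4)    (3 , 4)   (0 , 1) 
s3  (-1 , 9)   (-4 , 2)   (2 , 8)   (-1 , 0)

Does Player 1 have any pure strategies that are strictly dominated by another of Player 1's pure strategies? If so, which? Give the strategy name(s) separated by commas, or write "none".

Nothing dominates s1: s2 at Opt1 (7>0); s3 at Opt1 (7>-1).
s2 is strictly dominated by s1 (Opt1: 7>0, Opt2: 8>0, Opt3: 4>3, Opt4: 8>0).
s3 is strictly dominated by s1 (Opt1: 7>-1, Opt2: 8>-4, Opt3: 4>2, Opt4: 8>-1).

s2, s3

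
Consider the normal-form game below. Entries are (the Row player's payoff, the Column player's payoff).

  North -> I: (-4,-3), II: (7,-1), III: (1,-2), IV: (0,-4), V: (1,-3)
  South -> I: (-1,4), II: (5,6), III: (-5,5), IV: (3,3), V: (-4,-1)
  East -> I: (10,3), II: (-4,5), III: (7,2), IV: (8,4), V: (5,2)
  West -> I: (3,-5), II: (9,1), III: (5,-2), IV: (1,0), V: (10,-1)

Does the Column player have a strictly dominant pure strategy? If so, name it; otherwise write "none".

II

II vs I: North: -1>-3, South: 6>4, East: 5>3, West: 1>-5.
II vs III: North: -1>-2, South: 6>5, East: 5>2, West: 1>-2.
II vs IV: North: -1>-4, South: 6>3, East: 5>4, West: 1>0.
II vs V: North: -1>-3, South: 6>-1, East: 5>2, West: 1>-1.
II strictly beats every other strategy against every opponent action, so it is strictly dominant.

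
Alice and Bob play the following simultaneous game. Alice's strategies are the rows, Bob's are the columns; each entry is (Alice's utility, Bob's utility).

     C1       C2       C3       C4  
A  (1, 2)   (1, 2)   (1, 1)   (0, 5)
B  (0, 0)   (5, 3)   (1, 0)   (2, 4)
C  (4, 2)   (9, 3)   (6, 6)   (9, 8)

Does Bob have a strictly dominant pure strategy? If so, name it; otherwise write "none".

C4

C4 vs C1: A: 5>2, B: 4>0, C: 8>2.
C4 vs C2: A: 5>2, B: 4>3, C: 8>3.
C4 vs C3: A: 5>1, B: 4>0, C: 8>6.
C4 strictly beats every other strategy against every opponent action, so it is strictly dominant.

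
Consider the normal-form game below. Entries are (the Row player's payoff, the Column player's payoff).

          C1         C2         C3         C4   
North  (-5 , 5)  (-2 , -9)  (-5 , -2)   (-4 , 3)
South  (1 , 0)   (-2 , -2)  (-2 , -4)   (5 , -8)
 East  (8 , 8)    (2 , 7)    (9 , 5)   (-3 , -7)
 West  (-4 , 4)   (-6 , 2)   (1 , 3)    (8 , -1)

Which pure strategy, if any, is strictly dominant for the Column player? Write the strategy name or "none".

C1 vs C2: North: 5>-9, South: 0>-2, East: 8>7, West: 4>2.
C1 vs C3: North: 5>-2, South: 0>-4, East: 8>5, West: 4>3.
C1 vs C4: North: 5>3, South: 0>-8, East: 8>-7, West: 4>-1.
C1 strictly beats every other strategy against every opponent action, so it is strictly dominant.

C1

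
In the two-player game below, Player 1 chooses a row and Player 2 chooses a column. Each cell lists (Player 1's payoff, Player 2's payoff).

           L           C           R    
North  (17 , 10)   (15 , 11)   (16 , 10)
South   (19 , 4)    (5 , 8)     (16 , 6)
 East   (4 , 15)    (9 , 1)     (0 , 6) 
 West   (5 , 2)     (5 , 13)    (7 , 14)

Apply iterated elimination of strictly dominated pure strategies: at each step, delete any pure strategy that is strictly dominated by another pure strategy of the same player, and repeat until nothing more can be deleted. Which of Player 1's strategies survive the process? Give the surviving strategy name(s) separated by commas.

For Player 1, North strictly dominates East on the remaining columns (L: 17>4, C: 15>9, R: 16>0); eliminate East.
For Player 1, North strictly dominates West on the remaining columns (L: 17>5, C: 15>5, R: 16>7); eliminate West.
Player 2's strategy L is strictly dominated by C (North: 11>10, South: 8>4) and is removed.
Player 2's strategy R is strictly dominated by C (North: 11>10, South: 8>6) and is removed.
Player 1's strategy South is strictly dominated by North (C: 15>5) and is removed.
Among the remaining strategies, none is strictly dominated by another pure strategy of the same player, so the elimination stops.
Surviving strategies — Player 1: {North}; Player 2: {C}.

North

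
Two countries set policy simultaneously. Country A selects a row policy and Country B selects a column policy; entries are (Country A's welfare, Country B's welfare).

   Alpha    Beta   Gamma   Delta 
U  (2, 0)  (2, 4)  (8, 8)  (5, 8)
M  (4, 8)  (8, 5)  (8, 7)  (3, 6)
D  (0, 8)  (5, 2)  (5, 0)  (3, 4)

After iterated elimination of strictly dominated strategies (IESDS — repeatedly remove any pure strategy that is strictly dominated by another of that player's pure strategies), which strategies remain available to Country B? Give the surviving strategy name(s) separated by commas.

Alpha, Gamma, Delta

Column Beta is eliminated: Delta beats it against every remaining row (U: 8>4, M: 6>5, D: 4>2).
Country A's strategy D is strictly dominated by U (Alpha: 2>0, Gamma: 8>5, Delta: 5>3) and is removed.
Among the remaining strategies, none is strictly dominated by another pure strategy of the same player, so the elimination stops.
Surviving strategies — Country A: {U, M}; Country B: {Alpha, Gamma, Delta}.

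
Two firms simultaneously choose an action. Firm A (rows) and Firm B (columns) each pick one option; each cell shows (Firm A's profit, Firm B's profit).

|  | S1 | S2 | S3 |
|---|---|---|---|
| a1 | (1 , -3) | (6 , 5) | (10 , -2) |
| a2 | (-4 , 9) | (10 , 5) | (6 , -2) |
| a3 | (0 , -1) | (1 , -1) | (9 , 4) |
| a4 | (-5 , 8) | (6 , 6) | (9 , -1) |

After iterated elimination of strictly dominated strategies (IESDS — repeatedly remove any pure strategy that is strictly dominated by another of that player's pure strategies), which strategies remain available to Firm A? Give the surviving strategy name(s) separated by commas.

a1, a2

Row a3 is eliminated: a1 beats it against every remaining column (S1: 1>0, S2: 6>1, S3: 10>9).
Column S3 is eliminated: S2 beats it against every remaining row (a1: 5>-2, a2: 5>-2, a4: 6>-1).
For Firm A, a2 strictly dominates a4 on the remaining columns (S1: -4>-5, S2: 10>6); eliminate a4.
Among the remaining strategies, none is strictly dominated by another pure strategy of the same player, so the elimination stops.
Surviving strategies — Firm A: {a1, a2}; Firm B: {S1, S2}.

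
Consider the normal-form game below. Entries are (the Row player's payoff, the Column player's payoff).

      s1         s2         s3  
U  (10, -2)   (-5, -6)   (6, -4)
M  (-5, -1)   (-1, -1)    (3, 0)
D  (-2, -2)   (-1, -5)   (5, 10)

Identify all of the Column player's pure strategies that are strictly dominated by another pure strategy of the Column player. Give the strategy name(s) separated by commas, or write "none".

s2

Nothing dominates s1: s2 at U (-2>-6); s3 at U (-2>-4).
s3 strictly dominates s2 — U: -4>-6, M: 0>-1, D: 10>-5.
s3 is not dominated — it holds its own against s1 at M (0>-1); s2 at U (-4>-6).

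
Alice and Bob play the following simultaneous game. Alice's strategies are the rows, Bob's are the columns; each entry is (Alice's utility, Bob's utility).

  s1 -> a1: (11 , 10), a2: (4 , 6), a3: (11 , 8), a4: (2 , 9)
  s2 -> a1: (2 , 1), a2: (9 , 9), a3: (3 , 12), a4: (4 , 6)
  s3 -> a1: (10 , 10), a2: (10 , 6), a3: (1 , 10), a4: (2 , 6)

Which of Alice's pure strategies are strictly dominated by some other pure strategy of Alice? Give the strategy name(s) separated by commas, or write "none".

none

s1: no other strategy beats it everywhere (s2 at a1 (11>2); s3 at a1 (11>10)).
Nothing dominates s2: s1 at a2 (9>4); s3 at a3 (3>1).
s3: no other strategy beats it everywhere (s1 at a2 (10>4); s2 at a1 (10>2)).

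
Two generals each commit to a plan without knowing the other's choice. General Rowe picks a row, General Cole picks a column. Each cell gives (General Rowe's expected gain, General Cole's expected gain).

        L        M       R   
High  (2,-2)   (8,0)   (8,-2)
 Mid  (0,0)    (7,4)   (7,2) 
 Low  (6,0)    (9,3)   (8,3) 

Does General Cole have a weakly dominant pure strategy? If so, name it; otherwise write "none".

M vs L: High: 0>-2, Mid: 4>0, Low: 3>0.
M vs R: High: 0>-2, Mid: 4>2, Low: 3=3.
M is at least as good as every other strategy against every opponent action, so it is weakly dominant.

M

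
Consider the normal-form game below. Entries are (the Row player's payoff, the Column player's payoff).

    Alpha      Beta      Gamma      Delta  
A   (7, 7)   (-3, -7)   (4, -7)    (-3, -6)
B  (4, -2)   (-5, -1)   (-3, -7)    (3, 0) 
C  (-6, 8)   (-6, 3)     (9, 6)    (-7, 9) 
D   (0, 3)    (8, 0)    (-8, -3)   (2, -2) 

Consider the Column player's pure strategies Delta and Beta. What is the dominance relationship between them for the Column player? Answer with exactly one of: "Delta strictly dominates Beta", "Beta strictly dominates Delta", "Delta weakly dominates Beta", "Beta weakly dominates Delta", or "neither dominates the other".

neither dominates the other

Compare Delta to Beta across every action of the Row player: A: -6>-7, B: 0>-1, C: 9>3, D: -2<0.
Delta does better at A, B, C but worse at D; neither strategy dominates the other.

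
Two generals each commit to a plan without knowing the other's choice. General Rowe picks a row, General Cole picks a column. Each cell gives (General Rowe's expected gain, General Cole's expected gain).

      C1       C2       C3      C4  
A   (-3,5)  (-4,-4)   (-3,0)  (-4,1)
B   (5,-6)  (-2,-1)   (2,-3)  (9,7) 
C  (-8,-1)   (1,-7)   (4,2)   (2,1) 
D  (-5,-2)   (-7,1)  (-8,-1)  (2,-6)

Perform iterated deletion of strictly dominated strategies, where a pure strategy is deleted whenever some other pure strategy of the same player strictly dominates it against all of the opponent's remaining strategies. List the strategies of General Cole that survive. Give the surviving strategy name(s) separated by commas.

C3, C4

For General Rowe, B strictly dominates A on the remaining columns (C1: 5>-3, C2: -2>-4, C3: 2>-3, C4: 9>-4); eliminate A.
For General Rowe, B strictly dominates D on the remaining columns (C1: 5>-5, C2: -2>-7, C3: 2>-8, C4: 9>2); eliminate D.
For General Cole, C3 strictly dominates C1 on the remaining rows (B: -3>-6, C: 2>-1); eliminate C1.
For General Cole, C4 strictly dominates C2 on the remaining rows (B: 7>-1, C: 1>-7); eliminate C2.
Among the remaining strategies, none is strictly dominated by another pure strategy of the same player, so the elimination stops.
Surviving strategies — General Rowe: {B, C}; General Cole: {C3, C4}.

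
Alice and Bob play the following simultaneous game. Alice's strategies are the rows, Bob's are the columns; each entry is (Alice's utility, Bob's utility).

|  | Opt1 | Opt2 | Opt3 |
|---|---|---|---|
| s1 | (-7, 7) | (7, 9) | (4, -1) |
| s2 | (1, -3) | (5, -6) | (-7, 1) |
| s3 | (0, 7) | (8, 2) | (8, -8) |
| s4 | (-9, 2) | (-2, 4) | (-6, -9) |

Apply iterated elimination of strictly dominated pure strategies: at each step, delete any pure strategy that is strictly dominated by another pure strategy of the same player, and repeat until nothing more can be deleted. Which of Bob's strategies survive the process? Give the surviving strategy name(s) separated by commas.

Opt1, Opt3

Row s1 is eliminated: s3 beats it against every remaining column (Opt1: 0>-7, Opt2: 8>7, Opt3: 8>4).
Alice's strategy s4 is strictly dominated by s3 (Opt1: 0>-9, Opt2: 8>-2, Opt3: 8>-6) and is removed.
For Bob, Opt1 strictly dominates Opt2 on the remaining rows (s2: -3>-6, s3: 7>2); eliminate Opt2.
Among the remaining strategies, none is strictly dominated by another pure strategy of the same player, so the elimination stops.
Surviving strategies — Alice: {s2, s3}; Bob: {Opt1, Opt3}.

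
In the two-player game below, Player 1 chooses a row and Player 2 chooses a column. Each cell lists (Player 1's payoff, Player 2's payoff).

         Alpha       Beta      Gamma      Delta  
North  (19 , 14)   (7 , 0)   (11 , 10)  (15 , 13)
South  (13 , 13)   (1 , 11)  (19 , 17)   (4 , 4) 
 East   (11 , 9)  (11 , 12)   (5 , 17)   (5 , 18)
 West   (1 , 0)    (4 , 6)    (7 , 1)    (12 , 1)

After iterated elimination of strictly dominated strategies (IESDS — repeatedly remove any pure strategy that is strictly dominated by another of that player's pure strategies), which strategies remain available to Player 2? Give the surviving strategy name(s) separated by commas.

Alpha, Gamma

Player 1's strategy West is strictly dominated by North (Alpha: 19>1, Beta: 7>4, Gamma: 11>7, Delta: 15>12) and is removed.
Player 2's strategy Beta is strictly dominated by Gamma (North: 10>0, South: 17>11, East: 17>12) and is removed.
Player 1's strategy East is strictly dominated by North (Alpha: 19>11, Gamma: 11>5, Delta: 15>5) and is removed.
For Player 2, Alpha strictly dominates Delta on the remaining rows (North: 14>13, South: 13>4); eliminate Delta.
Among the remaining strategies, none is strictly dominated by another pure strategy of the same player, so the elimination stops.
Surviving strategies — Player 1: {North, South}; Player 2: {Alpha, Gamma}.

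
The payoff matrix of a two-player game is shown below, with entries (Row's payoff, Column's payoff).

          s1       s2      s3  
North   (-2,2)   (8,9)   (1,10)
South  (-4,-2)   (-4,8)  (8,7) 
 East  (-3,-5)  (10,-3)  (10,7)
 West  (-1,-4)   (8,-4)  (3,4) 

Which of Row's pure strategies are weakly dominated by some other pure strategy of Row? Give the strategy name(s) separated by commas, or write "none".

North, South

North is weakly dominated by West (s1: -1>-2, s2: 8=8, s3: 3>1).
South: dominated, since East does at least as well everywhere (s1: -3>-4, s2: 10>-4, s3: 10>8).
East: no other strategy beats it everywhere (North at s2 (10>8); South at s1 (-3>-4); West at s2 (10>8)).
Nothing dominates West: North at s1 (-1>-2); South at s1 (-1>-4); East at s1 (-1>-3).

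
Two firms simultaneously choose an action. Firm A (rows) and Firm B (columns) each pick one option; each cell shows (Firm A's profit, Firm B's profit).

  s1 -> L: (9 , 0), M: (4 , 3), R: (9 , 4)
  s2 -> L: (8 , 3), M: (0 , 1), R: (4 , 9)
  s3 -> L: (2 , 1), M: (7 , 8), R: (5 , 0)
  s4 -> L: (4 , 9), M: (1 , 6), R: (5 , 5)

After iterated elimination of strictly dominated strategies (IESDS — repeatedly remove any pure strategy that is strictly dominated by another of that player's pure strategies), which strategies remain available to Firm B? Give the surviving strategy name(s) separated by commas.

M, R

For Firm A, s1 strictly dominates s2 on the remaining columns (L: 9>8, M: 4>0, R: 9>4); eliminate s2.
Firm A's strategy s4 is strictly dominated by s1 (L: 9>4, M: 4>1, R: 9>5) and is removed.
For Firm B, M strictly dominates L on the remaining rows (s1: 3>0, s3: 8>1); eliminate L.
Among the remaining strategies, none is strictly dominated by another pure strategy of the same player, so the elimination stops.
Surviving strategies — Firm A: {s1, s3}; Firm B: {M, R}.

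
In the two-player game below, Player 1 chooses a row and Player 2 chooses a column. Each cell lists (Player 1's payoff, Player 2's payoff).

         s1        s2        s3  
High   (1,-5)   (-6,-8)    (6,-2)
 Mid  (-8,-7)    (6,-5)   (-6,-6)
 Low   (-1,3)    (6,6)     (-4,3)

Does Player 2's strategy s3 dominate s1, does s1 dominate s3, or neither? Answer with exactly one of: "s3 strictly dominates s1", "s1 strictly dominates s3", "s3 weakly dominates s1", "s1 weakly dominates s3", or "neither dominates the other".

s3 weakly dominates s1

s3's payoffs vs s1's, by Player 1's action — High: -2>-5, Mid: -6>-7, Low: 3=3.
s3 is at least as good everywhere and strictly better somewhere (tied only at Low), so s3 weakly but not strictly dominates s1.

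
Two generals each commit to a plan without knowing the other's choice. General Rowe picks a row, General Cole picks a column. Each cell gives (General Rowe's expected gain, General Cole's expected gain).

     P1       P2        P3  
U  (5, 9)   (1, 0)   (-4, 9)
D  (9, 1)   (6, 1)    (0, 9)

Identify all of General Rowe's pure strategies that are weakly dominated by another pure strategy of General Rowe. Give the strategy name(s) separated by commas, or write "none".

D weakly dominates U — P1: 9>5, P2: 6>1, P3: 0>-4.
Nothing dominates D: U at P1 (9>5).

U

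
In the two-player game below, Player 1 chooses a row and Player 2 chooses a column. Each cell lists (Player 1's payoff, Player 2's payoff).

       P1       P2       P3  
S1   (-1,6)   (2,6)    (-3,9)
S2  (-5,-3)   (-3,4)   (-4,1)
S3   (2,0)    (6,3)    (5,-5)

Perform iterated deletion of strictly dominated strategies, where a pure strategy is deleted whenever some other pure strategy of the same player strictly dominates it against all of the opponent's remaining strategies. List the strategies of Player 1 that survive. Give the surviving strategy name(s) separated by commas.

S3

Player 1's strategy S1 is strictly dominated by S3 (P1: 2>-1, P2: 6>2, P3: 5>-3) and is removed.
Player 1's strategy S2 is strictly dominated by S3 (P1: 2>-5, P2: 6>-3, P3: 5>-4) and is removed.
Player 2's strategy P1 is strictly dominated by P2 (S3: 3>0) and is removed.
For Player 2, P2 strictly dominates P3 on the remaining rows (S3: 3>-5); eliminate P3.
Among the remaining strategies, none is strictly dominated by another pure strategy of the same player, so the elimination stops.
Surviving strategies — Player 1: {S3}; Player 2: {P2}.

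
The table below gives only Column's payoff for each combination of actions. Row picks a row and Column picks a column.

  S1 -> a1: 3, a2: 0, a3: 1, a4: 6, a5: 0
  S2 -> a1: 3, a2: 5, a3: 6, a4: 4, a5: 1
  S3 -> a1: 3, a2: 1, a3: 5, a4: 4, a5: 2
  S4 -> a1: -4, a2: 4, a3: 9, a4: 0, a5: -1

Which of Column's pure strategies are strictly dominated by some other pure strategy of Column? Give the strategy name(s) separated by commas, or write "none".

a1, a2, a5

a1 is strictly dominated by a4 (S1: 6>3, S2: 4>3, S3: 4>3, S4: 0>-4).
a2 is strictly dominated by a3 (S1: 1>0, S2: 6>5, S3: 5>1, S4: 9>4).
a3: no other strategy beats it everywhere (a1 at S2 (6>3); a2 at S1 (1>0); a4 at S2 (6>4); a5 at S1 (1>0)).
a4: no other strategy beats it everywhere (a1 at S1 (6>3); a2 at S1 (6>0); a3 at S1 (6>1); a5 at S1 (6>0)).
a3 strictly dominates a5 — S1: 1>0, S2: 6>1, S3: 5>2, S4: 9>-1.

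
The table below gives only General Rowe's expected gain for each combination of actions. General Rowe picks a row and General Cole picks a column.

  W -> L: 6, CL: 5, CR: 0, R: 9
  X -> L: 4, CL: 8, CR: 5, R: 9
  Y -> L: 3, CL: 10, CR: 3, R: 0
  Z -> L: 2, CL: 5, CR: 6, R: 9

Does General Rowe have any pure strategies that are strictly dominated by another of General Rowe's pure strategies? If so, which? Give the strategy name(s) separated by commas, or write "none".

none

Nothing dominates W: X at L (6>4); Y at L (6>3); Z at L (6>2).
X is not dominated — it holds its own against W at CL (8>5); Y at L (4>3); Z at L (4>2).
Nothing dominates Y: W at CL (10>5); X at CL (10>8); Z at L (3>2).
Nothing dominates Z: W at CL (5=5); X at CR (6>5); Y at CR (6>3).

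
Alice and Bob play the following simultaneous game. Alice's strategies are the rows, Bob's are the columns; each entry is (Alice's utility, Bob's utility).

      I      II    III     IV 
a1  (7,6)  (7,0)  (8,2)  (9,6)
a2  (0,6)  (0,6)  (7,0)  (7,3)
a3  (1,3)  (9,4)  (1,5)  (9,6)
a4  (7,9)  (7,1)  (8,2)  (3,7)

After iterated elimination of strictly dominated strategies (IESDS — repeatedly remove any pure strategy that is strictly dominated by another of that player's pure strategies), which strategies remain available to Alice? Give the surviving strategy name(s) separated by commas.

Alice's strategy a2 is strictly dominated by a1 (I: 7>0, II: 7>0, III: 8>7, IV: 9>7) and is removed.
Column II is eliminated: III beats it against every remaining row (a1: 2>0, a3: 5>4, a4: 2>1).
For Bob, IV strictly dominates III on the remaining rows (a1: 6>2, a3: 6>5, a4: 7>2); eliminate III.
Among the remaining strategies, none is strictly dominated by another pure strategy of the same player, so the elimination stops.
Surviving strategies — Alice: {a1, a3, a4}; Bob: {I, IV}.

a1, a3, a4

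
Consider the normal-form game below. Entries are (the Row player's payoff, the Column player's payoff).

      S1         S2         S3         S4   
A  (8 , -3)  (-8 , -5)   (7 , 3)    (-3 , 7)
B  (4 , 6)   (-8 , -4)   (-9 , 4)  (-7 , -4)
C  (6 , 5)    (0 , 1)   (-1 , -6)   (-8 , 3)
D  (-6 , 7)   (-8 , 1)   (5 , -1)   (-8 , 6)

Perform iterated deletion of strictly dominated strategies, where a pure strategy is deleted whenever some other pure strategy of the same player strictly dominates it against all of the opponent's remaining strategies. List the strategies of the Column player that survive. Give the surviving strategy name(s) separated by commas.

S4

Column S2 is eliminated: S1 beats it against every remaining row (A: -3>-5, B: 6>-4, C: 5>1, D: 7>1).
For the Row player, A strictly dominates B on the remaining columns (S1: 8>4, S3: 7>-9, S4: -3>-7); eliminate B.
The Row player's strategy C is strictly dominated by A (S1: 8>6, S3: 7>-1, S4: -3>-8) and is removed.
For the Row player, A strictly dominates D on the remaining columns (S1: 8>-6, S3: 7>5, S4: -3>-8); eliminate D.
Column S1 is eliminated: S3 beats it against every remaining row (A: 3>-3).
The Column player's strategy S3 is strictly dominated by S4 (A: 7>3) and is removed.
Among the remaining strategies, none is strictly dominated by another pure strategy of the same player, so the elimination stops.
Surviving strategies — the Row player: {A}; the Column player: {S4}.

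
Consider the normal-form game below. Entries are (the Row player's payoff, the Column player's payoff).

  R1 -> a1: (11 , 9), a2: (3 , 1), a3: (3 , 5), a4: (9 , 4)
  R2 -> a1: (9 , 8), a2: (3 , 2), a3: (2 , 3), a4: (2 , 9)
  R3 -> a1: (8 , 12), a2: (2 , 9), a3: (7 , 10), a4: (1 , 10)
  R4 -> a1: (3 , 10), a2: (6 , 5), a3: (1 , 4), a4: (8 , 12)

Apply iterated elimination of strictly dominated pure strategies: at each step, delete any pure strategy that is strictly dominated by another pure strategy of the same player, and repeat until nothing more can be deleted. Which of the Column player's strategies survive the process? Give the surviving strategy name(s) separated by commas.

a1

Column a2 is eliminated: a1 beats it against every remaining row (R1: 9>1, R2: 8>2, R3: 12>9, R4: 10>5).
The Row player's strategy R2 is strictly dominated by R1 (a1: 11>9, a3: 3>2, a4: 9>2) and is removed.
The Row player's strategy R4 is strictly dominated by R1 (a1: 11>3, a3: 3>1, a4: 9>8) and is removed.
The Column player's strategy a3 is strictly dominated by a1 (R1: 9>5, R3: 12>10) and is removed.
Row R3 is eliminated: R1 beats it against every remaining column (a1: 11>8, a4: 9>1).
Column a4 is eliminated: a1 beats it against every remaining row (R1: 9>4).
Among the remaining strategies, none is strictly dominated by another pure strategy of the same player, so the elimination stops.
Surviving strategies — the Row player: {R1}; the Column player: {a1}.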